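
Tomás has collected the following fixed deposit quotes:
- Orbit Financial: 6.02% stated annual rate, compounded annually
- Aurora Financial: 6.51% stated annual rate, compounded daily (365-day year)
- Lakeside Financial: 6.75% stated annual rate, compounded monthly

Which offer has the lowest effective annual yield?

Orbit Financial

Orbit Financial: compounded annually, EAR = 6.020%
Aurora Financial: (1 + 0.0651/365)^365 − 1 = 6.726%
Lakeside Financial: (1 + 0.0675/12)^12 − 1 = 6.963%
The lowest effective annual rate is Orbit Financial at 6.020%.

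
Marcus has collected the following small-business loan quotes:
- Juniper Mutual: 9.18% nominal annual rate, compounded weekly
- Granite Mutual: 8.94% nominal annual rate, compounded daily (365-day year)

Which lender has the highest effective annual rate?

Juniper Mutual: (1 + 0.0918/52)^52 − 1 = 9.606%
Granite Mutual: (1 + 0.0894/365)^365 − 1 = 9.351%
The highest effective annual rate is Juniper Mutual at 9.606%.

Juniper Mutual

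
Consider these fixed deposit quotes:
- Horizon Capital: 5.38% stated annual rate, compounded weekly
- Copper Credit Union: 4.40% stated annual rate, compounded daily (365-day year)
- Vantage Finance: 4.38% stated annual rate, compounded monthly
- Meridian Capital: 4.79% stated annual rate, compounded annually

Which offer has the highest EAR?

Horizon Capital

Horizon Capital: (1 + 0.0538/52)^52 − 1 = 5.524%
Copper Credit Union: (1 + 0.0440/365)^365 − 1 = 4.498%
Vantage Finance: (1 + 0.0438/12)^12 − 1 = 4.469%
Meridian Capital: compounded annually, EAR = 4.790%
The highest effective annual rate is Horizon Capital at 5.524%.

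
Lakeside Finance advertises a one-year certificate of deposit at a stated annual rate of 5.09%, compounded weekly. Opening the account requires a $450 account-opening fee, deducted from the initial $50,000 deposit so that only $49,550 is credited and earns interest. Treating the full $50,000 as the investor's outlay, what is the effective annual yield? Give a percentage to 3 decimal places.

Value after one year: 49,550 × (1 + 0.0509/52)^52 = 49,550 × 1.052191 = $52,136.09.
Effective yield on the $50,000 outlay: 52,136.09 / 50,000 − 1 = 0.042722 = 4.272%.

4.272%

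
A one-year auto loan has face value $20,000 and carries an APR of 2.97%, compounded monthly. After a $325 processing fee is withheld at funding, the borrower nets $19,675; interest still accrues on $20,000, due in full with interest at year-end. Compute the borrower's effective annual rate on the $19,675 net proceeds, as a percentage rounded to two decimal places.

4.71%

Amount owed after one year: 20,000 × (1 + 0.0297/12)^12 = 20,000 × 1.030108 = $20,602.15.
Effective rate on net proceeds: 20,602.15 / 19,675 − 1 = 0.047123 = 4.71%.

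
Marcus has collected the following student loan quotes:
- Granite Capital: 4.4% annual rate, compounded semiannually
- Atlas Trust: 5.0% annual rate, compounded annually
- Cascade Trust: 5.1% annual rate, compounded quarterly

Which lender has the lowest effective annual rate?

Granite Capital: (1 + 0.044/2)^2 − 1 = 4.448%
Atlas Trust: compounded annually, EAR = 5.000%
Cascade Trust: (1 + 0.051/4)^4 − 1 = 5.198%
The lowest effective annual rate is Granite Capital at 4.448%.

Granite Capital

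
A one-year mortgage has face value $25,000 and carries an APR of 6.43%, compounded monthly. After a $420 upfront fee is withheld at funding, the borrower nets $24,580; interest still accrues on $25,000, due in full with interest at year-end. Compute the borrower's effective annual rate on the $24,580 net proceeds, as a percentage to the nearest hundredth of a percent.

Amount owed after one year: 25,000 × (1 + 0.0643/12)^12 = 25,000 × 1.066229 = $26,655.73.
Effective rate on net proceeds: 26,655.73 / 24,580 − 1 = 0.084448 = 8.44%.

8.44%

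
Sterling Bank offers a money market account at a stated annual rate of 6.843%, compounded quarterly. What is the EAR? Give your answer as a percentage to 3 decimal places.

EAR = (1 + 0.06843/4)^4 − 1.
= (1 + 0.017108)^4 − 1 = 1.070206 − 1 = 7.021%.

7.021%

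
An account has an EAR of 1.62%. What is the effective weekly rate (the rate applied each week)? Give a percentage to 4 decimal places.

The per-week rate i satisfies (1 + i)^52 = 1 + 0.0162.
i = 1.0162^(1/52) − 1 = 0.0003091 = 0.0309%.

0.0309%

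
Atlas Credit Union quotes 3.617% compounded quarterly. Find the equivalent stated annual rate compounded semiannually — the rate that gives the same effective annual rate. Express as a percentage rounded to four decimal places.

3.6334%

EAR = (1 + 0.03617/4)^4 − 1 = 0.036664.
Solve (1 + r/2)^2 = 1.036664: r/2 = 1.036664^(1/2) − 1 = 0.018167, so r = 0.036334 = 3.6334%.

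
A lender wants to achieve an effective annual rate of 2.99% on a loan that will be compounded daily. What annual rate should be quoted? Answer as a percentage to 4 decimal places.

2.9463%

(1 + r/365)^365 − 1 = 0.0299, so 1 + r/365 = 1.0299^(1/365).
r/365 = 0.000081, so r = 0.029463 = 2.9463%.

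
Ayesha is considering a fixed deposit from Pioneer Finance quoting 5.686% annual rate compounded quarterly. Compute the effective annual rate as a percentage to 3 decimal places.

5.808%

EAR = (1 + 0.05686/4)^4 − 1.
= (1 + 0.014215)^4 − 1 = 1.058084 − 1 = 5.808%.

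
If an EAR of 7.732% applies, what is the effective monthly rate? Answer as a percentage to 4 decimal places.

0.6226%

The per-month rate i satisfies (1 + i)^12 = 1 + 0.07732.
i = 1.07732^(1/12) − 1 = 0.0062257 = 0.6226%.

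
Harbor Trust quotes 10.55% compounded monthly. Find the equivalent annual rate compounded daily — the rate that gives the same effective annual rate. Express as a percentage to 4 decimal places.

EAR = (1 + 0.1055/12)^12 − 1 = 0.110754.
Solve (1 + r/365)^365 = 1.110754: r/365 = 1.110754^(1/365) − 1 = 0.000288, so r = 0.105054 = 10.5054%.

10.5054%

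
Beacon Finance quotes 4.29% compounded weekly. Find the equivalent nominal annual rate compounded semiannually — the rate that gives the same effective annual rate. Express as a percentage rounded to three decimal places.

EAR = (1 + 0.0429/52)^52 − 1 = 0.043815.
Solve (1 + r/2)^2 = 1.043815: r/2 = 1.043815^(1/2) − 1 = 0.021673, so r = 0.043345 = 4.335%.

4.335%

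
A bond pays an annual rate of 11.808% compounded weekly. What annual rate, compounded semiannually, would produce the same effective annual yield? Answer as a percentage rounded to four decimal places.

EAR = (1 + 0.11808/52)^52 − 1 = 0.125184.
Solve (1 + r/2)^2 = 1.125184: r/2 = 1.125184^(1/2) − 1 = 0.060747, so r = 0.121493 = 12.1493%.

12.1493%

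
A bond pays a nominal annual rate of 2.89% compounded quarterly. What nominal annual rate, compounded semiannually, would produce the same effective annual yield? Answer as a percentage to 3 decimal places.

EAR = (1 + 0.0289/4)^4 − 1 = 0.029215.
Solve (1 + r/2)^2 = 1.029215: r/2 = 1.029215^(1/2) − 1 = 0.014502, so r = 0.029004 = 2.900%.

2.900%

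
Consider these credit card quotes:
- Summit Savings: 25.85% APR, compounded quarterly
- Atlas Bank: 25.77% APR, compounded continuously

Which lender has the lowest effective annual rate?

Summit Savings: (1 + 0.2585/4)^4 − 1 = 28.466%
Atlas Bank: e^0.2577 − 1 = 29.395%
The lowest effective annual rate is Summit Savings at 28.466%.

Summit Savings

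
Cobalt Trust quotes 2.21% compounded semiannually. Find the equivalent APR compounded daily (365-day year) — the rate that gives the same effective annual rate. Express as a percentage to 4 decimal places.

EAR = (1 + 0.0221/2)^2 − 1 = 0.022222.
Solve (1 + r/365)^365 = 1.022222: r/365 = 1.022222^(1/365) − 1 = 0.000060, so r = 0.021979 = 2.1979%.

2.1979%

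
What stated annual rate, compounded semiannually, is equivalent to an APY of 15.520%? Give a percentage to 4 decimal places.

14.9605%

(1 + r/2)^2 − 1 = 0.15520, so 1 + r/2 = 1.15520^(1/2).
r/2 = 0.074802, so r = 0.149605 = 14.9605%.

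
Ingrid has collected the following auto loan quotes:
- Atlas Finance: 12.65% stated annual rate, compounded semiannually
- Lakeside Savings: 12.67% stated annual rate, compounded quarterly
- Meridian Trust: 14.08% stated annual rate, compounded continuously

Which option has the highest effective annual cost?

Meridian Trust

Atlas Finance: (1 + 0.1265/2)^2 − 1 = 13.050%
Lakeside Savings: (1 + 0.1267/4)^4 − 1 = 13.285%
Meridian Trust: e^0.1408 − 1 = 15.119%
The highest effective annual rate is Meridian Trust at 15.119%.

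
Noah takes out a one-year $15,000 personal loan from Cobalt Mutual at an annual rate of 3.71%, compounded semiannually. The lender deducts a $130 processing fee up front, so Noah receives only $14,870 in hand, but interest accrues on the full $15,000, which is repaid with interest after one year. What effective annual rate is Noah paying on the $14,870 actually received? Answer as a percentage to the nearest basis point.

4.65%

Amount owed after one year: 15,000 × (1 + 0.0371/2)^2 = 15,000 × 1.037444 = $15,561.66.
Effective rate on net proceeds: 15,561.66 / 14,870 − 1 = 0.046514 = 4.65%.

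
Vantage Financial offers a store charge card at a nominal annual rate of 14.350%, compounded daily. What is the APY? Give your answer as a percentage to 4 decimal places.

EAR = (1 + 0.14350/365)^365 − 1.
= 1.154274 − 1 = 15.4274%.

15.4274%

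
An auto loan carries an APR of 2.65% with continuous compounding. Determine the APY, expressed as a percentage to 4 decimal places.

2.6854%

With continuous compounding, EAR = e^0.0265 − 1.
e^0.0265 = 1.026854, so EAR = 0.026854 = 2.6854%.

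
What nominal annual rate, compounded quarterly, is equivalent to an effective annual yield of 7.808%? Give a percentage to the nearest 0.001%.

7.589%

(1 + r/4)^4 − 1 = 0.07808, so 1 + r/4 = 1.07808^(1/4).
r/4 = 0.018973, so r = 0.075893 = 7.589%.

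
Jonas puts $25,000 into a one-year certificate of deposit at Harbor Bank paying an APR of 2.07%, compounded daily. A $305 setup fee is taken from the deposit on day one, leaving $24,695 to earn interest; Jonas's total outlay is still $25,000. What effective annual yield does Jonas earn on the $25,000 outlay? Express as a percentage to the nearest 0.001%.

0.846%

Value after one year: 24,695 × (1 + 0.0207/365)^365 = 24,695 × 1.020915 = $25,211.50.
Effective yield on the $25,000 outlay: 25,211.50 / 25,000 − 1 = 0.008460 = 0.846%.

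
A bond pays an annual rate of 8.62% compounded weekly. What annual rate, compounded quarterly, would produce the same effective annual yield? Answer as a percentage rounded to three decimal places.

8.706%

EAR = (1 + 0.0862/52)^52 − 1 = 0.089947.
Solve (1 + r/4)^4 = 1.089947: r/4 = 1.089947^(1/4) − 1 = 0.021766, so r = 0.087063 = 8.706%.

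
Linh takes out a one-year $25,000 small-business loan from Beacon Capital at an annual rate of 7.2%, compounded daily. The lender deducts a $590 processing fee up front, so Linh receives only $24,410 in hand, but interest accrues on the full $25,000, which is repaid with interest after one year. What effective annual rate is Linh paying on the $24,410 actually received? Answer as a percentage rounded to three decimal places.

10.062%

Amount owed after one year: 25,000 × (1 + 0.072/365)^365 = 25,000 × 1.074648 = $26,866.19.
Effective rate on net proceeds: 26,866.19 / 24,410 − 1 = 0.100622 = 10.062%.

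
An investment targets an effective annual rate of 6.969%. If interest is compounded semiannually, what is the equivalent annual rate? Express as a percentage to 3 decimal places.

(1 + r/2)^2 − 1 = 0.06969, so 1 + r/2 = 1.06969^(1/2).
r/2 = 0.034258, so r = 0.068516 = 6.852%.

6.852%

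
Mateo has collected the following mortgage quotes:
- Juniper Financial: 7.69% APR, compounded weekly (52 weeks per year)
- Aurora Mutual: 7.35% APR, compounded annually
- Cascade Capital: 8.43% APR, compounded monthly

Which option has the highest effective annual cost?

Cascade Capital

Juniper Financial: (1 + 0.0769/52)^52 − 1 = 7.987%
Aurora Mutual: compounded annually, EAR = 7.350%
Cascade Capital: (1 + 0.0843/12)^12 − 1 = 8.763%
The highest effective annual rate is Cascade Capital at 8.763%.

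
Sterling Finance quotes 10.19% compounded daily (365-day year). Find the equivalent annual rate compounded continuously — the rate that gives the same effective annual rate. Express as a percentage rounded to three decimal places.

EAR = (1 + 0.1019/365)^365 − 1 = 0.107257.
Equivalent continuous rate: r = ln(1 + 0.107257) = 0.101886 = 10.189%.

10.189%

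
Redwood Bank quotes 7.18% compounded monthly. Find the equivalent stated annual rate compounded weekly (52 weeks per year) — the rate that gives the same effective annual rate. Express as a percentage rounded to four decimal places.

7.1635%

EAR = (1 + 0.0718/12)^12 − 1 = 0.074211.
Solve (1 + r/52)^52 = 1.074211: r/52 = 1.074211^(1/52) − 1 = 0.001378, so r = 0.071635 = 7.1635%.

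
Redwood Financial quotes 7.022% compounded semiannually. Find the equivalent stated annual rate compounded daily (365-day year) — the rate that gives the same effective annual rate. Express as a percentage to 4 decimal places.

EAR = (1 + 0.07022/2)^2 − 1 = 0.071453.
Solve (1 + r/365)^365 = 1.071453: r/365 = 1.071453^(1/365) − 1 = 0.000189, so r = 0.069022 = 6.9022%.

6.9022%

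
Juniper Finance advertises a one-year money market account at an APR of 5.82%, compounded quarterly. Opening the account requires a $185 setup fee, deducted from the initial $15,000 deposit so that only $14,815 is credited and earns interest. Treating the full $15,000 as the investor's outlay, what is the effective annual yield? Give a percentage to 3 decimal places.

4.642%

Value after one year: 14,815 × (1 + 0.0582/4)^4 = 14,815 × 1.059483 = $15,696.23.
Effective yield on the $15,000 outlay: 15,696.23 / 15,000 − 1 = 0.046416 = 4.642%.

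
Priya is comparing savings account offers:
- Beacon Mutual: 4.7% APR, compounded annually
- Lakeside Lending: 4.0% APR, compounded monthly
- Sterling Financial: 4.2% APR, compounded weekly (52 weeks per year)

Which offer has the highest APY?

Beacon Mutual: compounded annually, EAR = 4.700%
Lakeside Lending: (1 + 0.040/12)^12 − 1 = 4.074%
Sterling Financial: (1 + 0.042/52)^52 − 1 = 4.288%
The highest effective annual rate is Beacon Mutual at 4.700%.

Beacon Mutual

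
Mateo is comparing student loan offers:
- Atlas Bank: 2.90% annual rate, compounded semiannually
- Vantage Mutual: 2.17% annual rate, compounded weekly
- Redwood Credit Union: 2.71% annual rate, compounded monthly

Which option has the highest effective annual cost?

Atlas Bank

Atlas Bank: (1 + 0.0290/2)^2 − 1 = 2.921%
Vantage Mutual: (1 + 0.0217/52)^52 − 1 = 2.193%
Redwood Credit Union: (1 + 0.0271/12)^12 − 1 = 2.744%
The highest effective annual rate is Atlas Bank at 2.921%.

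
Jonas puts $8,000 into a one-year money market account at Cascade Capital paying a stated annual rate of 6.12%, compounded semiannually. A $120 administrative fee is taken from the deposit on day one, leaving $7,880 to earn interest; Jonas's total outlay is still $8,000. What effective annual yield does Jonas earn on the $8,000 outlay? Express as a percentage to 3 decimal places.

4.620%

Value after one year: 7,880 × (1 + 0.0612/2)^2 = 7,880 × 1.062136 = $8,369.63.
Effective yield on the $8,000 outlay: 8,369.63 / 8,000 − 1 = 0.046204 = 4.620%.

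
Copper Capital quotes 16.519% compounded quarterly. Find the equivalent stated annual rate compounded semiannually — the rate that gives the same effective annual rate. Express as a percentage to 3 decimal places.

EAR = (1 + 0.16519/4)^4 − 1 = 0.175708.
Solve (1 + r/2)^2 = 1.175708: r/2 = 1.175708^(1/2) − 1 = 0.084300, so r = 0.168601 = 16.860%.

16.860%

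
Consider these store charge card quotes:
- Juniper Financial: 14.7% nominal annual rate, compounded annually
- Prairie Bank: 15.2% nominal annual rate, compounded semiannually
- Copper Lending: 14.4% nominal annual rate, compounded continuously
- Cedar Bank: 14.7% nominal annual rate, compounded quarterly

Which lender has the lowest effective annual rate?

Juniper Financial

Juniper Financial: compounded annually, EAR = 14.700%
Prairie Bank: (1 + 0.152/2)^2 − 1 = 15.778%
Copper Lending: e^0.144 − 1 = 15.488%
Cedar Bank: (1 + 0.147/4)^4 − 1 = 15.530%
The lowest effective annual rate is Juniper Financial at 14.700%.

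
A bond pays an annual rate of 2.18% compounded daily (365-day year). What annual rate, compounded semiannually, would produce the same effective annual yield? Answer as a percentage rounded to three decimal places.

2.192%

EAR = (1 + 0.0218/365)^365 − 1 = 0.022039.
Solve (1 + r/2)^2 = 1.022039: r/2 = 1.022039^(1/2) − 1 = 0.010959, so r = 0.021919 = 2.192%.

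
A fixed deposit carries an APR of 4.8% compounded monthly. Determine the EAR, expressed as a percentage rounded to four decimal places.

4.9070%

EAR = (1 + 0.048/12)^12 − 1.
= 1.049070 − 1 = 4.9070%.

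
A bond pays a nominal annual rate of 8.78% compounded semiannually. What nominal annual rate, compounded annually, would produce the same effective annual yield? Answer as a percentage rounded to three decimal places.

8.973%

EAR = (1 + 0.0878/2)^2 − 1 = 0.089727.
Compounded annually, the equivalent nominal rate is the EAR itself: 8.973%.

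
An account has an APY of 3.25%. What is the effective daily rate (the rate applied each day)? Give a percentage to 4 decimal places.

0.0088%

The per-day rate i satisfies (1 + i)^365 = 1 + 0.0325.
i = 1.0325^(1/365) − 1 = 0.0000876 = 0.0088%.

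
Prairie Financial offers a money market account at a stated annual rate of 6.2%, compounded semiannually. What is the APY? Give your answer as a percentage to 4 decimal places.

6.2961%

EAR = (1 + 0.062/2)^2 − 1.
= (1 + 0.031000)^2 − 1 = 1.062961 − 1 = 6.2961%.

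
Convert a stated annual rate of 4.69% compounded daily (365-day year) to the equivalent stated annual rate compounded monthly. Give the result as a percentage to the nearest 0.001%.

4.699%

EAR = (1 + 0.0469/365)^365 − 1 = 0.048014.
Solve (1 + r/12)^12 = 1.048014: r/12 = 1.048014^(1/12) − 1 = 0.003916, so r = 0.046989 = 4.699%.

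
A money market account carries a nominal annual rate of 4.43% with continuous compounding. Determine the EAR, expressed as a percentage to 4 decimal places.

With continuous compounding, EAR = e^0.0443 − 1.
e^0.0443 = 1.045296, so EAR = 0.045296 = 4.5296%.

4.5296%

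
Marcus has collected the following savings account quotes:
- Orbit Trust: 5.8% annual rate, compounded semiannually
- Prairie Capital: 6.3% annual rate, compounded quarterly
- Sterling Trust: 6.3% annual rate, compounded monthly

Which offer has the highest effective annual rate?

Orbit Trust: (1 + 0.058/2)^2 − 1 = 5.884%
Prairie Capital: (1 + 0.063/4)^4 − 1 = 6.450%
Sterling Trust: (1 + 0.063/12)^12 − 1 = 6.485%
The highest effective annual rate is Sterling Trust at 6.485%.

Sterling Trust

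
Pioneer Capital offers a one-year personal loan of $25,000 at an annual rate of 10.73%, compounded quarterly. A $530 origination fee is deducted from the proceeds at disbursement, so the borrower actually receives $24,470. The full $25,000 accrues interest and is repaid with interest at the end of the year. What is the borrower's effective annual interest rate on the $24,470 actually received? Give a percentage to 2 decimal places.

Amount owed after one year: 25,000 × (1 + 0.1073/4)^4 = 25,000 × 1.111695 = $27,792.38.
Effective rate on net proceeds: 27,792.38 / 24,470 − 1 = 0.135774 = 13.58%.

13.58%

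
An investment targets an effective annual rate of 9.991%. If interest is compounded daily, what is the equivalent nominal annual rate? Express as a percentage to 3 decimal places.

(1 + r/365)^365 − 1 = 0.09991, so 1 + r/365 = 1.09991^(1/365).
r/365 = 0.000261, so r = 0.095241 = 9.524%.

9.524%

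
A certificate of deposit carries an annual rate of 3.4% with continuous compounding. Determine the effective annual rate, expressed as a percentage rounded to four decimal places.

3.4585%

With continuous compounding, EAR = e^0.034 − 1.
e^0.034 = 1.034585, so EAR = 0.034585 = 3.4585%.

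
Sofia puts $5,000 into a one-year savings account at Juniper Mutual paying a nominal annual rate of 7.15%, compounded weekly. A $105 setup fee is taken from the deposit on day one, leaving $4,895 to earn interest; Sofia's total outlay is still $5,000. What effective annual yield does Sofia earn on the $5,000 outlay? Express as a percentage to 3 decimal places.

Value after one year: 4,895 × (1 + 0.0715/52)^52 = 4,895 × 1.074065 = $5,257.55.
Effective yield on the $5,000 outlay: 5,257.55 / 5,000 − 1 = 0.051510 = 5.151%.

5.151%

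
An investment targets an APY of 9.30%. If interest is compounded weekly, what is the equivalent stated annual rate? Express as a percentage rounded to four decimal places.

8.9002%

(1 + r/52)^52 − 1 = 0.0930, so 1 + r/52 = 1.0930^(1/52).
r/52 = 0.001712, so r = 0.089002 = 8.9002%.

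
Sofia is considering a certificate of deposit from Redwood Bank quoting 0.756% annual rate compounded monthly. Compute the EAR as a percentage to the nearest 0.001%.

EAR = (1 + 0.00756/12)^12 − 1.
= 1.007586 − 1 = 0.759%.

0.759%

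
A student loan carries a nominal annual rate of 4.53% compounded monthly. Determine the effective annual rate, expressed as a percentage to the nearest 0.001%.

4.625%

EAR = (1 + 0.0453/12)^12 − 1.
= (1 + 0.003775)^12 − 1 = 1.046252 − 1 = 4.625%.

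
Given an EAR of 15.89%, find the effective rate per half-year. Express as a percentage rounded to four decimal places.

7.6522%

The per-half-year rate i satisfies (1 + i)^2 = 1 + 0.1589.
i = 1.1589^(1/2) − 1 = 0.0765222 = 7.6522%.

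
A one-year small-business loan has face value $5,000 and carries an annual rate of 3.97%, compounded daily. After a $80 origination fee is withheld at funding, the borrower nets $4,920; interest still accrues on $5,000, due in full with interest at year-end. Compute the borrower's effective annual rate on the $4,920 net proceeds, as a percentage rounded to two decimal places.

5.74%

Amount owed after one year: 5,000 × (1 + 0.0397/365)^365 = 5,000 × 1.040496 = $5,202.48.
Effective rate on net proceeds: 5,202.48 / 4,920 − 1 = 0.057415 = 5.74%.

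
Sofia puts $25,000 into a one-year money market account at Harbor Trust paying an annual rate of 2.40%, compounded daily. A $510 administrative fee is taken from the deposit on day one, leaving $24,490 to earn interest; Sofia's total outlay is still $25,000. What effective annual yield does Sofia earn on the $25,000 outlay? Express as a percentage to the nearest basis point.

0.34%

Value after one year: 24,490 × (1 + 0.0240/365)^365 = 24,490 × 1.024290 = $25,084.85.
Effective yield on the $25,000 outlay: 25,084.85 / 25,000 − 1 = 0.003394 = 0.34%.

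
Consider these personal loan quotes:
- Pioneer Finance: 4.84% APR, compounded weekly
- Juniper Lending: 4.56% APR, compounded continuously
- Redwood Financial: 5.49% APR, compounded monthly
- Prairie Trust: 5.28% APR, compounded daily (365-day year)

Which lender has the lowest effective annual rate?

Juniper Lending

Pioneer Finance: (1 + 0.0484/52)^52 − 1 = 4.957%
Juniper Lending: e^0.0456 − 1 = 4.666%
Redwood Financial: (1 + 0.0549/12)^12 − 1 = 5.630%
Prairie Trust: (1 + 0.0528/365)^365 − 1 = 5.421%
The lowest effective annual rate is Juniper Lending at 4.666%.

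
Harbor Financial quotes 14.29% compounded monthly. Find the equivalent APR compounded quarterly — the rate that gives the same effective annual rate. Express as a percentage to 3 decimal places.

14.461%

EAR = (1 + 0.1429/12)^12 − 1 = 0.152641.
Solve (1 + r/4)^4 = 1.152641: r/4 = 1.152641^(1/4) − 1 = 0.036152, so r = 0.144608 = 14.461%.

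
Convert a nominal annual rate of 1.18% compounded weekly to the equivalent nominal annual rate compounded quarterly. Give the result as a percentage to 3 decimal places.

EAR = (1 + 0.0118/52)^52 − 1 = 0.011869.
Solve (1 + r/4)^4 = 1.011869: r/4 = 1.011869^(1/4) − 1 = 0.002954, so r = 0.011816 = 1.182%.

1.182%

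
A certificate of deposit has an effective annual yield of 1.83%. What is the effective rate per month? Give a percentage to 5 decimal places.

0.15124%

The per-month rate i satisfies (1 + i)^12 = 1 + 0.0183.
i = 1.0183^(1/12) − 1 = 0.0015124 = 0.15124%.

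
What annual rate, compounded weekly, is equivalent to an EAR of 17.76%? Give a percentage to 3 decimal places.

(1 + r/52)^52 − 1 = 0.1776, so 1 + r/52 = 1.1776^(1/52).
r/52 = 0.003149, so r = 0.163736 = 16.374%.

16.374%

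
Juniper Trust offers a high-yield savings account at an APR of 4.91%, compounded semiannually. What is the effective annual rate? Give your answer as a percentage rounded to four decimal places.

4.9703%

EAR = (1 + 0.0491/2)^2 − 1.
= 1.049703 − 1 = 4.9703%.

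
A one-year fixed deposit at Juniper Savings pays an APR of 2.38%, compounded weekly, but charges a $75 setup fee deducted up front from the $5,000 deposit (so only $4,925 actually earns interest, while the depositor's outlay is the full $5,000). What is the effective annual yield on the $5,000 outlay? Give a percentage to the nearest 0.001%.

Value after one year: 4,925 × (1 + 0.0238/52)^52 = 4,925 × 1.024080 = $5,043.59.
Effective yield on the $5,000 outlay: 5,043.59 / 5,000 − 1 = 0.008719 = 0.872%.

0.872%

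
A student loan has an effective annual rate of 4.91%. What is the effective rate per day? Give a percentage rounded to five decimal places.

The per-day rate i satisfies (1 + i)^365 = 1 + 0.0491.
i = 1.0491^(1/365) − 1 = 0.0001313 = 0.01313%.

0.01313%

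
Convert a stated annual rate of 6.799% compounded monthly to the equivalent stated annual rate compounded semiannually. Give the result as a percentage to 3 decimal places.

EAR = (1 + 0.06799/12)^12 − 1 = 0.070149.
Solve (1 + r/2)^2 = 1.070149: r/2 = 1.070149^(1/2) − 1 = 0.034480, so r = 0.068960 = 6.896%.

6.896%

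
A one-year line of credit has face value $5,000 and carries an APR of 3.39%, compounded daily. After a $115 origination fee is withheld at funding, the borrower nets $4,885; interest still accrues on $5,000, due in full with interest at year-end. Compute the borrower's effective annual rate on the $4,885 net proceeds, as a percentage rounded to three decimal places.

5.883%

Amount owed after one year: 5,000 × (1 + 0.0339/365)^365 = 5,000 × 1.034480 = $5,172.40.
Effective rate on net proceeds: 5,172.40 / 4,885 − 1 = 0.058833 = 5.883%.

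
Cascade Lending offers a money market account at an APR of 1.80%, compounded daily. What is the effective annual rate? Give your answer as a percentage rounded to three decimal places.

1.816%

EAR = (1 + 0.0180/365)^365 − 1.
= 1.018163 − 1 = 1.816%.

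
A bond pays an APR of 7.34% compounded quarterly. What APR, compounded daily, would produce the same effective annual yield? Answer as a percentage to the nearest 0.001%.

7.274%

EAR = (1 + 0.0734/4)^4 − 1 = 0.075445.
Solve (1 + r/365)^365 = 1.075445: r/365 = 1.075445^(1/365) − 1 = 0.000199, so r = 0.072742 = 7.274%.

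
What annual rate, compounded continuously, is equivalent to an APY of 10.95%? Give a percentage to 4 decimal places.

10.3909%

Continuous: nominal r satisfies e^r − 1 = 0.1095.
r = ln(1 + 0.1095) = ln(1.1095) = 0.103909 = 10.3909%.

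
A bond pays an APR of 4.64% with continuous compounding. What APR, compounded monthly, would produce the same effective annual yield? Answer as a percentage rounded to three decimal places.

4.649%

EAR under continuous compounding: e^0.0464 − 1 = 0.047493.
Solve (1 + r/12)^12 = 1.047493: r/12 = 1.047493^(1/12) − 1 = 0.003874, so r = 0.046490 = 4.649%.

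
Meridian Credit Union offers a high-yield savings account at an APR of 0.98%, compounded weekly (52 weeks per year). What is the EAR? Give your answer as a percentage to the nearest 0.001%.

EAR = (1 + 0.0098/52)^52 − 1.
= 1.009847 − 1 = 0.985%.

0.985%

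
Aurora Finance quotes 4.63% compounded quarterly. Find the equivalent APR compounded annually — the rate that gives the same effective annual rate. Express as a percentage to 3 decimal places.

EAR = (1 + 0.0463/4)^4 − 1 = 0.047110.
Compounded annually, the equivalent nominal rate is the EAR itself: 4.711%.

4.711%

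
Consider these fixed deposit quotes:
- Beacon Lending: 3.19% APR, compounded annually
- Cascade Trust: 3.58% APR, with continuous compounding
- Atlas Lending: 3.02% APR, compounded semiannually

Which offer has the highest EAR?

Beacon Lending: compounded annually, EAR = 3.190%
Cascade Trust: e^0.0358 − 1 = 3.645%
Atlas Lending: (1 + 0.0302/2)^2 − 1 = 3.043%
The highest effective annual rate is Cascade Trust at 3.645%.

Cascade Trust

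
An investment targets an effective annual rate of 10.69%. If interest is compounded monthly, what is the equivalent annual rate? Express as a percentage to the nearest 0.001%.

(1 + r/12)^12 − 1 = 0.1069, so 1 + r/12 = 1.1069^(1/12).
r/12 = 0.008500, so r = 0.101994 = 10.199%.

10.199%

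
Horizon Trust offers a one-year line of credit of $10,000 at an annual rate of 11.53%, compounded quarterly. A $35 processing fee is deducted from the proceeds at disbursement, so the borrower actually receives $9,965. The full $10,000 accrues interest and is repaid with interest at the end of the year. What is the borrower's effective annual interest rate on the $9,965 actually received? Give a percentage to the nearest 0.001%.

Amount owed after one year: 10,000 × (1 + 0.1153/4)^4 = 10,000 × 1.120382 = $11,203.82.
Effective rate on net proceeds: 11,203.82 / 9,965 − 1 = 0.124317 = 12.432%.

12.432%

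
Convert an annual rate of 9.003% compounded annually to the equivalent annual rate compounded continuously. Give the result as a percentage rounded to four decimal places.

Compounded annually, EAR = nominal = 0.090030.
Equivalent continuous rate: r = ln(1 + 0.090030) = 0.086205 = 8.6205%.

8.6205%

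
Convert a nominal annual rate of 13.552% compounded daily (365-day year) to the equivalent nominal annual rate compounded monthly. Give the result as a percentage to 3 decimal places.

EAR = (1 + 0.13552/365)^365 − 1 = 0.145103.
Solve (1 + r/12)^12 = 1.145103: r/12 = 1.145103^(1/12) − 1 = 0.011355, so r = 0.136263 = 13.626%.

13.626%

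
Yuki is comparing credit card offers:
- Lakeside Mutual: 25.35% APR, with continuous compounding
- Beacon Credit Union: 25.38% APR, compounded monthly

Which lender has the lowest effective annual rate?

Lakeside Mutual: e^0.2535 − 1 = 28.853%
Beacon Credit Union: (1 + 0.2538/12)^12 − 1 = 28.551%
The lowest effective annual rate is Beacon Credit Union at 28.551%.

Beacon Credit Union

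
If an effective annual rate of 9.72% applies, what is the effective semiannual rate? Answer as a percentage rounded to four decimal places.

The per-half-year rate i satisfies (1 + i)^2 = 1 + 0.0972.
i = 1.0972^(1/2) − 1 = 0.0474732 = 4.7473%.

4.7473%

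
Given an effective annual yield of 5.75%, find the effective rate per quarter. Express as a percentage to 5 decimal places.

1.40750%

The per-quarter rate i satisfies (1 + i)^4 = 1 + 0.0575.
i = 1.0575^(1/4) − 1 = 0.0140750 = 1.40750%.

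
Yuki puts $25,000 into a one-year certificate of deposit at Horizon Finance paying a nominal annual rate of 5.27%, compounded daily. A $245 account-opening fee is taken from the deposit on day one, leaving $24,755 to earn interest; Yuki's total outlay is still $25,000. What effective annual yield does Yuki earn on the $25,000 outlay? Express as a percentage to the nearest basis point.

Value after one year: 24,755 × (1 + 0.0527/365)^365 = 24,755 × 1.054109 = $26,094.48.
Effective yield on the $25,000 outlay: 26,094.48 / 25,000 − 1 = 0.043779 = 4.38%.

4.38%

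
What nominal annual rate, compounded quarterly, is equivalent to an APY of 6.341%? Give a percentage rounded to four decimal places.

6.1956%

(1 + r/4)^4 − 1 = 0.06341, so 1 + r/4 = 1.06341^(1/4).
r/4 = 0.015489, so r = 0.061956 = 6.1956%.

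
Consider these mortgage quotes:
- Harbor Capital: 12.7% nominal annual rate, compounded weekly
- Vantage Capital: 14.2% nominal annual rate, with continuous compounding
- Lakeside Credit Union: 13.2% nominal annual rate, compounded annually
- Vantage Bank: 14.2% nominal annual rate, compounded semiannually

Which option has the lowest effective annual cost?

Lakeside Credit Union

Harbor Capital: (1 + 0.127/52)^52 − 1 = 13.524%
Vantage Capital: e^0.142 − 1 = 15.258%
Lakeside Credit Union: compounded annually, EAR = 13.200%
Vantage Bank: (1 + 0.142/2)^2 − 1 = 14.704%
The lowest effective annual rate is Lakeside Credit Union at 13.200%.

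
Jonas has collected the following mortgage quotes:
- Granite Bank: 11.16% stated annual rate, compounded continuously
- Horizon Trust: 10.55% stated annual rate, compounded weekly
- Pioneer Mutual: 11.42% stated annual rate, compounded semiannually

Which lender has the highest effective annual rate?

Granite Bank

Granite Bank: e^0.1116 − 1 = 11.807%
Horizon Trust: (1 + 0.1055/52)^52 − 1 = 11.115%
Pioneer Mutual: (1 + 0.1142/2)^2 − 1 = 11.746%
The highest effective annual rate is Granite Bank at 11.807%.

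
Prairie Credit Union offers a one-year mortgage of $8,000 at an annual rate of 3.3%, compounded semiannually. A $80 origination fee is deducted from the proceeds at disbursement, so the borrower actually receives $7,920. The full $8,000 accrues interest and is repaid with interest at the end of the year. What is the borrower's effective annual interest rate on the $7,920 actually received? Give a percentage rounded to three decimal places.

Amount owed after one year: 8,000 × (1 + 0.033/2)^2 = 8,000 × 1.033272 = $8,266.18.
Effective rate on net proceeds: 8,266.18 / 7,920 − 1 = 0.043709 = 4.371%.

4.371%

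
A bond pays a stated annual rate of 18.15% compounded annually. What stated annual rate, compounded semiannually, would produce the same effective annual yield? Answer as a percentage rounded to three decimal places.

Compounded annually, EAR = nominal = 0.181500.
Solve (1 + r/2)^2 = 1.181500: r/2 = 1.181500^(1/2) − 1 = 0.086968, so r = 0.173937 = 17.394%.

17.394%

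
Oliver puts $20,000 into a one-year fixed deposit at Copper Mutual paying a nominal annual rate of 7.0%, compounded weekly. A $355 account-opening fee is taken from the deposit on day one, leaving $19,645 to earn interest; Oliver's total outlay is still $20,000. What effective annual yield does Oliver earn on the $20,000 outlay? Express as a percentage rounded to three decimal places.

Value after one year: 19,645 × (1 + 0.070/52)^52 = 19,645 × 1.072458 = $21,068.43.
Effective yield on the $20,000 outlay: 21,068.43 / 20,000 − 1 = 0.053422 = 5.342%.

5.342%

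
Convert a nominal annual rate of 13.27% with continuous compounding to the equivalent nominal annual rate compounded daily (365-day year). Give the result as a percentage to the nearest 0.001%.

13.272%

EAR under continuous compounding: e^0.1327 − 1 = 0.141907.
Solve (1 + r/365)^365 = 1.141907: r/365 = 1.141907^(1/365) − 1 = 0.000364, so r = 0.132724 = 13.272%.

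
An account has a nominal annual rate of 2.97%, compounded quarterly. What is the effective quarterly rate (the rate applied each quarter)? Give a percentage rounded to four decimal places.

0.7425%

With a nominal annual rate compounded quarterly, the periodic rate is the nominal rate divided by 4.
i = 0.0297 / 4 = 0.0074250 = 0.7425%.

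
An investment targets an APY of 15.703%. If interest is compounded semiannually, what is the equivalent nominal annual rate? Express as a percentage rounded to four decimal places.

(1 + r/2)^2 − 1 = 0.15703, so 1 + r/2 = 1.15703^(1/2).
r/2 = 0.075653, so r = 0.151307 = 15.1307%.

15.1307%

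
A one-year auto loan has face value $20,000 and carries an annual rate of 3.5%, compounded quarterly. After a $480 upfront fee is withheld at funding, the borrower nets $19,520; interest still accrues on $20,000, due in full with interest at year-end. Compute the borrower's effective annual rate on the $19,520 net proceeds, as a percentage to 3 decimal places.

6.092%

Amount owed after one year: 20,000 × (1 + 0.035/4)^4 = 20,000 × 1.035462 = $20,709.24.
Effective rate on net proceeds: 20,709.24 / 19,520 − 1 = 0.060924 = 6.092%.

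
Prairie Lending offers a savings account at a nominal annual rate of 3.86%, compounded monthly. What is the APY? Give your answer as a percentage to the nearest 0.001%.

EAR = (1 + 0.0386/12)^12 − 1.
= (1 + 0.003217)^12 − 1 = 1.039290 − 1 = 3.929%.

3.929%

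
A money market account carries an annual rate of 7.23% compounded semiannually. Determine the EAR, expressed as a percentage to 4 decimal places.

7.3607%

EAR = (1 + 0.0723/2)^2 − 1.
= 1.073607 − 1 = 7.3607%.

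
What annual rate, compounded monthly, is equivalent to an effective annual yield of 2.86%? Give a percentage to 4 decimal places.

(1 + r/12)^12 − 1 = 0.0286, so 1 + r/12 = 1.0286^(1/12).
r/12 = 0.002353, so r = 0.028232 = 2.8232%.

2.8232%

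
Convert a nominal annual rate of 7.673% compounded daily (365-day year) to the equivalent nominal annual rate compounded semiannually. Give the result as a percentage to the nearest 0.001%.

EAR = (1 + 0.07673/365)^365 − 1 = 0.079742.
Solve (1 + r/2)^2 = 1.079742: r/2 = 1.079742^(1/2) − 1 = 0.039106, so r = 0.078212 = 7.821%.

7.821%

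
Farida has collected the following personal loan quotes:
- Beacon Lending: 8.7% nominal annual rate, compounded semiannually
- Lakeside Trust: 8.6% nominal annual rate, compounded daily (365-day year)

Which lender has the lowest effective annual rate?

Beacon Lending

Beacon Lending: (1 + 0.087/2)^2 − 1 = 8.889%
Lakeside Trust: (1 + 0.086/365)^365 − 1 = 8.980%
The lowest effective annual rate is Beacon Lending at 8.889%.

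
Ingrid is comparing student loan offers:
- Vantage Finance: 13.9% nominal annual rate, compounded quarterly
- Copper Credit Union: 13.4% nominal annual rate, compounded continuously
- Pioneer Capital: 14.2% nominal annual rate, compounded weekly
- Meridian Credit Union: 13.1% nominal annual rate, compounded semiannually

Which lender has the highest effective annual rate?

Pioneer Capital

Vantage Finance: (1 + 0.139/4)^4 − 1 = 14.641%
Copper Credit Union: e^0.134 − 1 = 14.339%
Pioneer Capital: (1 + 0.142/52)^52 − 1 = 15.235%
Meridian Credit Union: (1 + 0.131/2)^2 − 1 = 13.529%
The highest effective annual rate is Pioneer Capital at 15.235%.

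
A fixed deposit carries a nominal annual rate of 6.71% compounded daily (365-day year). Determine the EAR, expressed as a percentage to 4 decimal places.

EAR = (1 + 0.0671/365)^365 − 1.
= 1.069396 − 1 = 6.9396%.

6.9396%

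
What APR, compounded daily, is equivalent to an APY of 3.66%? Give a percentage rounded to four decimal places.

(1 + r/365)^365 − 1 = 0.0366, so 1 + r/365 = 1.0366^(1/365).
r/365 = 0.000098, so r = 0.035948 = 3.5948%.

3.5948%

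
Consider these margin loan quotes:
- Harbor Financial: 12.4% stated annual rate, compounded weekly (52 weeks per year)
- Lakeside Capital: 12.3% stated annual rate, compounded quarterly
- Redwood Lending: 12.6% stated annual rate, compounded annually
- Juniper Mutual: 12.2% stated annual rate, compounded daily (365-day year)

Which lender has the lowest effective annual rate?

Redwood Lending

Harbor Financial: (1 + 0.124/52)^52 − 1 = 13.185%
Lakeside Capital: (1 + 0.123/4)^4 − 1 = 12.879%
Redwood Lending: compounded annually, EAR = 12.600%
Juniper Mutual: (1 + 0.122/365)^365 − 1 = 12.973%
The lowest effective annual rate is Redwood Lending at 12.600%.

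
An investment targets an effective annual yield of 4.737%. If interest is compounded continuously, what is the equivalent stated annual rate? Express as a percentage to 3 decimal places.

Continuous: nominal r satisfies e^r − 1 = 0.04737.
r = ln(1 + 0.04737) = ln(1.04737) = 0.046282 = 4.628%.

4.628%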